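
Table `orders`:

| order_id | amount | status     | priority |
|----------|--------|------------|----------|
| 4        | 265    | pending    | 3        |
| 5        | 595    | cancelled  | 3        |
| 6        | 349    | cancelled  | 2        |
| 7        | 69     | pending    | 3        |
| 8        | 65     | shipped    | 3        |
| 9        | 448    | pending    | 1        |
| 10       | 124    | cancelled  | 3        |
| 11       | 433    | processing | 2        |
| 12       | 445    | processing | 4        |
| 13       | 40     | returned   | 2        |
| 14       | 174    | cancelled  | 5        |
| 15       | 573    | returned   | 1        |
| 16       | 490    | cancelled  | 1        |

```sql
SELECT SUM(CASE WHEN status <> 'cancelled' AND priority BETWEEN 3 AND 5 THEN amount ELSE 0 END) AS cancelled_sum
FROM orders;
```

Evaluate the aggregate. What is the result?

844

order_id=4: ✓ → 265
order_id=5: ✗
order_id=6: ✗
order_id=7: ✓ → 69
order_id=8: ✓ → 65
order_id=9: ✗
order_id=10: ✗
order_id=11: ✗
order_id=12: ✓ → 445
order_id=13: ✗
order_id=14: ✗
order_id=15: ✗
order_id=16: ✗
cancelled_sum = 265 + 69 + 65 + 445 = 844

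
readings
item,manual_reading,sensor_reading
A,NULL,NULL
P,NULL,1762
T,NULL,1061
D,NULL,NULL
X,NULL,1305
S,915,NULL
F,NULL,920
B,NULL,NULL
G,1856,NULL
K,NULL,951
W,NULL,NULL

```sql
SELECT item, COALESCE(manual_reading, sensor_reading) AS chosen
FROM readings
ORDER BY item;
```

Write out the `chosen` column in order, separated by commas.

item=A: manual_reading=NULL, sensor_reading=NULL (all NULL) → NULL
item=B: manual_reading=NULL, sensor_reading=NULL (all NULL) → NULL
item=D: manual_reading=NULL, sensor_reading=NULL (all NULL) → NULL
item=F: manual_reading=NULL, sensor_reading=920 → 920
item=G: manual_reading=1856 → 1856
item=K: manual_reading=NULL, sensor_reading=951 → 951
item=P: manual_reading=NULL, sensor_reading=1762 → 1762
item=S: manual_reading=915 → 915
item=T: manual_reading=NULL, sensor_reading=1061 → 1061
item=W: manual_reading=NULL, sensor_reading=NULL (all NULL) → NULL
item=X: manual_reading=NULL, sensor_reading=1305 → 1305

NULL, NULL, NULL, 920, 1856, 951, 1762, 915, 1061, NULL, 1305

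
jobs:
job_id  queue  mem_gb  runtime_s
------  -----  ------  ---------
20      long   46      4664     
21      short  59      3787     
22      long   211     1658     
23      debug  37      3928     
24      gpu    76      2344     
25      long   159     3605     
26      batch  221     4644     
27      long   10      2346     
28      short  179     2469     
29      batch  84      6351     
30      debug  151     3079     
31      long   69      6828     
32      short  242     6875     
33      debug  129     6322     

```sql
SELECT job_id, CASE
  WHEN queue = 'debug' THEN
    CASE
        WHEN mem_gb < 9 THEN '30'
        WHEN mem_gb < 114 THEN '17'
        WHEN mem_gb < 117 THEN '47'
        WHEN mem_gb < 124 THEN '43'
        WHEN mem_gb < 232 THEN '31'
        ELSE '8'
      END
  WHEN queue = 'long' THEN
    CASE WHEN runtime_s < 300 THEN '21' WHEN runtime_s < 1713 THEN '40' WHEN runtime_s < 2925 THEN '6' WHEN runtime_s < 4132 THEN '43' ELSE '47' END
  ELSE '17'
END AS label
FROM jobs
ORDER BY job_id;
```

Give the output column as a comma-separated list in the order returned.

job_id=20: queue='long' → inner[ELSE] → 47
job_id=21: queue='short' → outer ELSE → 17
job_id=22: queue='long' → inner[runtime_s < 1713] → 40
job_id=23: queue='debug' → inner[mem_gb < 114] → 17
job_id=24: queue='gpu' → outer ELSE → 17
job_id=25: queue='long' → inner[runtime_s < 4132] → 43
job_id=26: queue='batch' → outer ELSE → 17
job_id=27: queue='long' → inner[runtime_s < 2925] → 6
job_id=28: queue='short' → outer ELSE → 17
job_id=29: queue='batch' → outer ELSE → 17
job_id=30: queue='debug' → inner[mem_gb < 232] → 31
job_id=31: queue='long' → inner[ELSE] → 47
job_id=32: queue='short' → outer ELSE → 17
job_id=33: queue='debug' → inner[mem_gb < 232] → 31

47, 17, 40, 17, 17, 43, 17, 6, 17, 17, 31, 47, 17, 31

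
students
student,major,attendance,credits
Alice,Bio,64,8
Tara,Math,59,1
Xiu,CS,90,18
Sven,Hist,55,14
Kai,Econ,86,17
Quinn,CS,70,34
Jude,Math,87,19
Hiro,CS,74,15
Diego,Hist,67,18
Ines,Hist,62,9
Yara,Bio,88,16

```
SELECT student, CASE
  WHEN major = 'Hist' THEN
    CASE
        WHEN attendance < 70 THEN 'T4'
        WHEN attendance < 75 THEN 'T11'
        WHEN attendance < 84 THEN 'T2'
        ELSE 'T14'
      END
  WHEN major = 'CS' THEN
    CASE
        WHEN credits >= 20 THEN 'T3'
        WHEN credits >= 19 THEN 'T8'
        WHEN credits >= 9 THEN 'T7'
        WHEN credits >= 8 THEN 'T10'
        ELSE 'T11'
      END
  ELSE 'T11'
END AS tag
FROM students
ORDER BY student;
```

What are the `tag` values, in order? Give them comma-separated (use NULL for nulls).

student=Alice: major='Bio' → outer ELSE → T11
student=Diego: major='Hist' → inner[attendance < 70] → T4
student=Hiro: major='CS' → inner[credits >= 9] → T7
student=Ines: major='Hist' → inner[attendance < 70] → T4
student=Jude: major='Math' → outer ELSE → T11
student=Kai: major='Econ' → outer ELSE → T11
student=Quinn: major='CS' → inner[credits >= 20] → T3
student=Sven: major='Hist' → inner[attendance < 70] → T4
student=Tara: major='Math' → outer ELSE → T11
student=Xiu: major='CS' → inner[credits >= 9] → T7
student=Yara: major='Bio' → outer ELSE → T11

T11, T4, T7, T4, T11, T11, T3, T4, T11, T7, T11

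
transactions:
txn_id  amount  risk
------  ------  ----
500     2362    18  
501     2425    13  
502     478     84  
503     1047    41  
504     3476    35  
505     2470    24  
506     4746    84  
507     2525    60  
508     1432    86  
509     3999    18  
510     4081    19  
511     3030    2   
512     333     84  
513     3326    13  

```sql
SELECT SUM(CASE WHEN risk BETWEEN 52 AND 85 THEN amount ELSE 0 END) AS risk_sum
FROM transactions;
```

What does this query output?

8082

txn_id=500: ✗
txn_id=501: ✗
txn_id=502: ✓ → 478
txn_id=503: ✗
txn_id=504: ✗
txn_id=505: ✗
txn_id=506: ✓ → 4746
txn_id=507: ✓ → 2525
txn_id=508: ✗
txn_id=509: ✗
txn_id=510: ✗
txn_id=511: ✗
txn_id=512: ✓ → 333
txn_id=513: ✗
risk_sum = 478 + 4746 + 2525 + 333 = 8082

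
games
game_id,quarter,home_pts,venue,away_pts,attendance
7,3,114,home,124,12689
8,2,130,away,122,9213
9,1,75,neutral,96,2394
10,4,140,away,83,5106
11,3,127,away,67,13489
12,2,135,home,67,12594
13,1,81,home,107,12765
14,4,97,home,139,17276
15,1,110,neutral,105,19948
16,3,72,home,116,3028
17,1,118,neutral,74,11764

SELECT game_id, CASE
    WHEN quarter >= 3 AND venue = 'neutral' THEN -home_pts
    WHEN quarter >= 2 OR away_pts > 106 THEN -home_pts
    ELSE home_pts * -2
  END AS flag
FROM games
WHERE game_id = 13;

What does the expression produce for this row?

-81

game_id = 13: quarter=1, home_pts=81, venue=home, away_pts=107, attendance=12765.
quarter >= 3 AND venue = 'neutral' → false
quarter >= 2 OR away_pts > 106 → true → -81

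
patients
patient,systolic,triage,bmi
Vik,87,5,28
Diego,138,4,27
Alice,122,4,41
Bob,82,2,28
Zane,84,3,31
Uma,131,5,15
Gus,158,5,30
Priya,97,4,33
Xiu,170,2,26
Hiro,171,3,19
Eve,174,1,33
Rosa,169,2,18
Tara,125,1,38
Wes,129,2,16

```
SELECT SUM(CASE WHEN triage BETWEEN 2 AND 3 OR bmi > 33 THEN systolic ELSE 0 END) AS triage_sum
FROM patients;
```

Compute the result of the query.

1052

patient=Vik: ✗
patient=Diego: ✗
patient=Alice: ✓ → 122
patient=Bob: ✓ → 82
patient=Zane: ✓ → 84
patient=Uma: ✗
patient=Gus: ✗
patient=Priya: ✗
patient=Xiu: ✓ → 170
patient=Hiro: ✓ → 171
patient=Eve: ✗
patient=Rosa: ✓ → 169
patient=Tara: ✓ → 125
patient=Wes: ✓ → 129
triage_sum = 122 + 82 + 84 + 170 + 171 + 169 + 125 + 129 = 1052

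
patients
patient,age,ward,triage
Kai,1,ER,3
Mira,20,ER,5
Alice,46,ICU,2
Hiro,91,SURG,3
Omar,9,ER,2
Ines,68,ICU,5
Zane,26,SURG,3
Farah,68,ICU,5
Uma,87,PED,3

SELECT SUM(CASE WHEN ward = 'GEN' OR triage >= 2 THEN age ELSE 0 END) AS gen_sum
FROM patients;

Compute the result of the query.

416

patient=Kai: ✓ → 1
patient=Mira: ✓ → 20
patient=Alice: ✓ → 46
patient=Hiro: ✓ → 91
patient=Omar: ✓ → 9
patient=Ines: ✓ → 68
patient=Zane: ✓ → 26
patient=Farah: ✓ → 68
patient=Uma: ✓ → 87
gen_sum = 1 + 20 + 46 + 91 + 9 + 68 + 26 + 68 + 87 = 416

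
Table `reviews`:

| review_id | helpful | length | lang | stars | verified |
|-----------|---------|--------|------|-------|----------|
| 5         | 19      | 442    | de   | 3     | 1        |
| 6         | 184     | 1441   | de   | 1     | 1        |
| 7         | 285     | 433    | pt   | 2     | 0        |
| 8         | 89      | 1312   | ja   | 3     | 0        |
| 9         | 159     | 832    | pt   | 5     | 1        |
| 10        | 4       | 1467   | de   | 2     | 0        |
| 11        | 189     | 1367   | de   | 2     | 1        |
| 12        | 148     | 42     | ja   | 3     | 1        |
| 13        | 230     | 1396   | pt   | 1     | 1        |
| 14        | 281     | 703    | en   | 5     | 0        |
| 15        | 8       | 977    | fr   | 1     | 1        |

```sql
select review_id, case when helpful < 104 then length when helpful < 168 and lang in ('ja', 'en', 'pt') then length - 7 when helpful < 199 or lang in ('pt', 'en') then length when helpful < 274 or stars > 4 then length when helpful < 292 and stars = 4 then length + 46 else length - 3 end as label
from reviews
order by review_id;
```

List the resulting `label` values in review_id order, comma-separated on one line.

442, 1441, 433, 1312, 825, 1467, 1367, 35, 1396, 703, 977

review_id=5: helpful < 104 → 442
review_id=6: helpful < 199 or lang in ('pt', 'en') → 1441
review_id=7: helpful < 199 or lang in ('pt', 'en') → 433
review_id=8: helpful < 104 → 1312
review_id=9: helpful < 168 and lang in ('ja', 'en', 'pt') → 825
review_id=10: helpful < 104 → 1467
review_id=11: helpful < 199 or lang in ('pt', 'en') → 1367
review_id=12: helpful < 168 and lang in ('ja', 'en', 'pt') → 35
review_id=13: helpful < 199 or lang in ('pt', 'en') → 1396
review_id=14: helpful < 199 or lang in ('pt', 'en') → 703
review_id=15: helpful < 104 → 977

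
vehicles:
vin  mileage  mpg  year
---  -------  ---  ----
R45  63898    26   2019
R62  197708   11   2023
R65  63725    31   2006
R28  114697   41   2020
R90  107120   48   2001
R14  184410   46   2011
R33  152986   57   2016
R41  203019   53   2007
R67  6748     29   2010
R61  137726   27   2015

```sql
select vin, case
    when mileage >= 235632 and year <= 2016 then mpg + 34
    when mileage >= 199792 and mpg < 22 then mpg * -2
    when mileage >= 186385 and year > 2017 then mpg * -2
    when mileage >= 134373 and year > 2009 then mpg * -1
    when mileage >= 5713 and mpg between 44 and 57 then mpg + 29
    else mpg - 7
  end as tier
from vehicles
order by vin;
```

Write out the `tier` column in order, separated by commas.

-46, 34, -57, 82, 19, -27, -22, 24, 22, 77

vin=R14: mileage >= 134373 and year > 2009 → -46
vin=R28: ELSE → 34
vin=R33: mileage >= 134373 and year > 2009 → -57
vin=R41: mileage >= 5713 and mpg between 44 and 57 → 82
vin=R45: ELSE → 19
vin=R61: mileage >= 134373 and year > 2009 → -27
vin=R62: mileage >= 186385 and year > 2017 → -22
vin=R65: ELSE → 24
vin=R67: ELSE → 22
vin=R90: mileage >= 5713 and mpg between 44 and 57 → 77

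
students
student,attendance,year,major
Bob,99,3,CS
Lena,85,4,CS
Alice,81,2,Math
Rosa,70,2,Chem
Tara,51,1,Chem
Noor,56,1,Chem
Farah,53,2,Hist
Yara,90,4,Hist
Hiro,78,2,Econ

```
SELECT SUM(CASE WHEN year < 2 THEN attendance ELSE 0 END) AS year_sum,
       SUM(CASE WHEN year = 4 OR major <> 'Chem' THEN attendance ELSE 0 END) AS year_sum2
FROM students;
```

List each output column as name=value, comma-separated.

year_sum=107, year_sum2=486

[year_sum: year < 2]
student=Bob: ✗
student=Lena: ✗
student=Alice: ✗
student=Rosa: ✗
student=Tara: ✓ → 51
student=Noor: ✓ → 56
student=Farah: ✗
student=Yara: ✗
student=Hiro: ✗
year_sum = 51 + 56 = 107
—
[year_sum2: year = 4 OR major <> 'Chem']
student=Bob: ✓ → 99
student=Lena: ✓ → 85
student=Alice: ✓ → 81
student=Rosa: ✗
student=Tara: ✗
student=Noor: ✗
student=Farah: ✓ → 53
student=Yara: ✓ → 90
student=Hiro: ✓ → 78
year_sum2 = 99 + 85 + 81 + 53 + 90 + 78 = 486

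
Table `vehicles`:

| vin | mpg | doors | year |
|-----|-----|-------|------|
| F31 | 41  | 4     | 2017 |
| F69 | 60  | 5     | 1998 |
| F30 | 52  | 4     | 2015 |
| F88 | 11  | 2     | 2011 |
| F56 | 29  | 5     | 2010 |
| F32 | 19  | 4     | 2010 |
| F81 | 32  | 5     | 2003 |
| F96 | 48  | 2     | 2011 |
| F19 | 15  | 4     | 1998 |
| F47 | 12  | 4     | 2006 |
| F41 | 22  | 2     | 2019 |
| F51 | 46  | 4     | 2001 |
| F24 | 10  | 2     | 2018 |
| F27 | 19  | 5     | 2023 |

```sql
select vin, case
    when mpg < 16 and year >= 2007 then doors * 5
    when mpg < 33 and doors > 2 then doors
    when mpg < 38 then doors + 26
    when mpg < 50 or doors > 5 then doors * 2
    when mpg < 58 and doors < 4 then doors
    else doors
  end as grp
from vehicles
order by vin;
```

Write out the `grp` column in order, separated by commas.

vin=F19: mpg < 33 and doors > 2 → 4
vin=F24: mpg < 16 and year >= 2007 → 10
vin=F27: mpg < 33 and doors > 2 → 5
vin=F30: ELSE → 4
vin=F31: mpg < 50 or doors > 5 → 8
vin=F32: mpg < 33 and doors > 2 → 4
vin=F41: mpg < 38 → 28
vin=F47: mpg < 33 and doors > 2 → 4
vin=F51: mpg < 50 or doors > 5 → 8
vin=F56: mpg < 33 and doors > 2 → 5
vin=F69: ELSE → 5
vin=F81: mpg < 33 and doors > 2 → 5
vin=F88: mpg < 16 and year >= 2007 → 10
vin=F96: mpg < 50 or doors > 5 → 4

4, 10, 5, 4, 8, 4, 28, 4, 8, 5, 5, 5, 10, 4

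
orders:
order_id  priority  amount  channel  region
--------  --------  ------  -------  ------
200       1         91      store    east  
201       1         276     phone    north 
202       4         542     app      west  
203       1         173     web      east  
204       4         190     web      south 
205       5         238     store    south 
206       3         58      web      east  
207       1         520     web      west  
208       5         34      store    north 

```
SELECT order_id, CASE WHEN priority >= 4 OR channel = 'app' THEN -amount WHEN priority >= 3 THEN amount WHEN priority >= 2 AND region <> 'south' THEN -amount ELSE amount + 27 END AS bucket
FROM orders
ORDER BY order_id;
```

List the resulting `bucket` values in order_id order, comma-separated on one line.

order_id=200: ELSE → 118
order_id=201: ELSE → 303
order_id=202: priority >= 4 OR channel = 'app' → -542
order_id=203: ELSE → 200
order_id=204: priority >= 4 OR channel = 'app' → -190
order_id=205: priority >= 4 OR channel = 'app' → -238
order_id=206: priority >= 3 → 58
order_id=207: ELSE → 547
order_id=208: priority >= 4 OR channel = 'app' → -34

118, 303, -542, 200, -190, -238, 58, 547, -34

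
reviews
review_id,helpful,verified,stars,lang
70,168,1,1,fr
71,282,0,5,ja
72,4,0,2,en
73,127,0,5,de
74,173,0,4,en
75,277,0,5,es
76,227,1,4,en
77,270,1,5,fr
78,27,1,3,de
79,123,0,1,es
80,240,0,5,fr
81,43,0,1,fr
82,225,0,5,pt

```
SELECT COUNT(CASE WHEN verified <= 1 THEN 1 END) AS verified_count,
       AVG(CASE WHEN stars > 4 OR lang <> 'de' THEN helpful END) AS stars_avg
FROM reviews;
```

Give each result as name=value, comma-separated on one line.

[verified_count: verified <= 1]
review_id=70: ✓ → 1
review_id=71: ✓ → 1
review_id=72: ✓ → 1
review_id=73: ✓ → 1
review_id=74: ✓ → 1
review_id=75: ✓ → 1
review_id=76: ✓ → 1
review_id=77: ✓ → 1
review_id=78: ✓ → 1
review_id=79: ✓ → 1
review_id=80: ✓ → 1
review_id=81: ✓ → 1
review_id=82: ✓ → 1
verified_count = COUNT(1, 1, 1, 1, 1, 1, 1, 1, 1, 1, 1, 1, 1) = 13
—
[stars_avg: stars > 4 OR lang <> 'de']
review_id=70: ✓ → 168
review_id=71: ✓ → 282
review_id=72: ✓ → 4
review_id=73: ✓ → 127
review_id=74: ✓ → 173
review_id=75: ✓ → 277
review_id=76: ✓ → 227
review_id=77: ✓ → 270
review_id=78: ✗
review_id=79: ✓ → 123
review_id=80: ✓ → 240
review_id=81: ✓ → 43
review_id=82: ✓ → 225
stars_avg = (168 + 282 + 4 + 127 + 173 + 277 + 227 + 270 + 123 + 240 + 43 + 225) / 12 = 179.9166666667

verified_count=13, stars_avg=179.9166666667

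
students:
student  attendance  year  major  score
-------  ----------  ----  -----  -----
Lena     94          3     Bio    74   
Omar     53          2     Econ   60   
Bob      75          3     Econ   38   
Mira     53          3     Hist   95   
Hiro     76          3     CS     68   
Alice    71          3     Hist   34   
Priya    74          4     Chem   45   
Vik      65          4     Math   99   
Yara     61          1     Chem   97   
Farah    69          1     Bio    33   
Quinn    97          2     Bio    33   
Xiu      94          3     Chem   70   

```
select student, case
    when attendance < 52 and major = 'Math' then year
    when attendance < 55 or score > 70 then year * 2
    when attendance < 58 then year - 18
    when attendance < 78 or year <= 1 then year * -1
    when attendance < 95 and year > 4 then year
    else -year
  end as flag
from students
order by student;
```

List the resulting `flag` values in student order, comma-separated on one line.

student=Alice: attendance < 78 or year <= 1 → -3
student=Bob: attendance < 78 or year <= 1 → -3
student=Farah: attendance < 78 or year <= 1 → -1
student=Hiro: attendance < 78 or year <= 1 → -3
student=Lena: attendance < 55 or score > 70 → 6
student=Mira: attendance < 55 or score > 70 → 6
student=Omar: attendance < 55 or score > 70 → 4
student=Priya: attendance < 78 or year <= 1 → -4
student=Quinn: ELSE → -2
student=Vik: attendance < 55 or score > 70 → 8
student=Xiu: ELSE → -3
student=Yara: attendance < 55 or score > 70 → 2

-3, -3, -1, -3, 6, 6, 4, -4, -2, 8, -3, 2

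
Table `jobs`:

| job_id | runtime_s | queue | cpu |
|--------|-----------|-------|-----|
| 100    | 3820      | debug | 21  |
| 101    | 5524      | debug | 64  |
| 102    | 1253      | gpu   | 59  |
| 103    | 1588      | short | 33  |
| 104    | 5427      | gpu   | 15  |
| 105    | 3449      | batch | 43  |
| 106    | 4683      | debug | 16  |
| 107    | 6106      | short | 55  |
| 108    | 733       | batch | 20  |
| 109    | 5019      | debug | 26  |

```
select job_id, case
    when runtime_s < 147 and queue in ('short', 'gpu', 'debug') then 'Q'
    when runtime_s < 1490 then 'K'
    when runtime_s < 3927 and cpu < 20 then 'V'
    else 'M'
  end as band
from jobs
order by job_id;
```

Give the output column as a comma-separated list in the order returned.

job_id=100: ELSE → M
job_id=101: ELSE → M
job_id=102: runtime_s < 1490 → K
job_id=103: ELSE → M
job_id=104: ELSE → M
job_id=105: ELSE → M
job_id=106: ELSE → M
job_id=107: ELSE → M
job_id=108: runtime_s < 1490 → K
job_id=109: ELSE → M

M, M, K, M, M, M, M, M, K, M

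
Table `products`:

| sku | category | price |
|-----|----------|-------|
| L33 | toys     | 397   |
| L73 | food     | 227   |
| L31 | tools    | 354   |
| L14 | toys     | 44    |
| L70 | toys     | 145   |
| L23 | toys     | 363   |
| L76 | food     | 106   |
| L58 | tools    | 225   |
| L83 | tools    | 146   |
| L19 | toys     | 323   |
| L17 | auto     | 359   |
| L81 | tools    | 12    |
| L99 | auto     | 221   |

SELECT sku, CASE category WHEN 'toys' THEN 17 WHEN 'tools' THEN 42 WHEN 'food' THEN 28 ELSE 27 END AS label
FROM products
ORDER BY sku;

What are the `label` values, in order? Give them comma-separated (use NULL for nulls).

sku=L14: category='toys' → 17
sku=L17: ELSE → 27
sku=L19: category='toys' → 17
sku=L23: category='toys' → 17
sku=L31: category='tools' → 42
sku=L33: category='toys' → 17
sku=L58: category='tools' → 42
sku=L70: category='toys' → 17
sku=L73: category='food' → 28
sku=L76: category='food' → 28
sku=L81: category='tools' → 42
sku=L83: category='tools' → 42
sku=L99: ELSE → 27

17, 27, 17, 17, 42, 17, 42, 17, 28, 28, 42, 42, 27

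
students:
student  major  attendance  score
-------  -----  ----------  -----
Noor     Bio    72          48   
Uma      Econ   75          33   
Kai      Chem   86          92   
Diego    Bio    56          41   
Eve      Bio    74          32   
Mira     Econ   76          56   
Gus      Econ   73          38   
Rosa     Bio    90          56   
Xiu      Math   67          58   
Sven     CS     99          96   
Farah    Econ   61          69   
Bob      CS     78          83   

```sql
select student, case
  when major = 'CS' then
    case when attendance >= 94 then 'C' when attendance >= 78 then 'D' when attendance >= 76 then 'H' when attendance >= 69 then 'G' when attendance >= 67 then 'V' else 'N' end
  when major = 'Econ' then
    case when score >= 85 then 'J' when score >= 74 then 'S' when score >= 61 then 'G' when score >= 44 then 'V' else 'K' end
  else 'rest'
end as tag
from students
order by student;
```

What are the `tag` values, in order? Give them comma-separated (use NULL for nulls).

D, rest, rest, G, K, rest, V, rest, rest, C, K, rest

student=Bob: major='CS' → inner[attendance >= 78] → D
student=Diego: major='Bio' → outer ELSE → rest
student=Eve: major='Bio' → outer ELSE → rest
student=Farah: major='Econ' → inner[score >= 61] → G
student=Gus: major='Econ' → inner[ELSE] → K
student=Kai: major='Chem' → outer ELSE → rest
student=Mira: major='Econ' → inner[score >= 44] → V
student=Noor: major='Bio' → outer ELSE → rest
student=Rosa: major='Bio' → outer ELSE → rest
student=Sven: major='CS' → inner[attendance >= 94] → C
student=Uma: major='Econ' → inner[ELSE] → K
student=Xiu: major='Math' → outer ELSE → rest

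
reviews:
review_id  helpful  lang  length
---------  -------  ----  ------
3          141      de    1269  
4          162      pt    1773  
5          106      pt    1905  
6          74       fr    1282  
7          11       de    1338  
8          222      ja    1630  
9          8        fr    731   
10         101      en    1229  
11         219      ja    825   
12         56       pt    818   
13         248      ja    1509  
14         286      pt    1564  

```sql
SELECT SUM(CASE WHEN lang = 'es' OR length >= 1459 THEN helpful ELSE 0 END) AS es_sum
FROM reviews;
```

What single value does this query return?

1024

review_id=3: ✗
review_id=4: ✓ → 162
review_id=5: ✓ → 106
review_id=6: ✗
review_id=7: ✗
review_id=8: ✓ → 222
review_id=9: ✗
review_id=10: ✗
review_id=11: ✗
review_id=12: ✗
review_id=13: ✓ → 248
review_id=14: ✓ → 286
es_sum = 162 + 106 + 222 + 248 + 286 = 1024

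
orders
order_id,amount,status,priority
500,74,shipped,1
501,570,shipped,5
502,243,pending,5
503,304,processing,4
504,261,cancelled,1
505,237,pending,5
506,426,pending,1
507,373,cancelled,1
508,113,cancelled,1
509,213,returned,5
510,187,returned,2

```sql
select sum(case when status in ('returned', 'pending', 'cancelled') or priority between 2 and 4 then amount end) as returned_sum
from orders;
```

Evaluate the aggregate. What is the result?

order_id=500: ✗
order_id=501: ✗
order_id=502: ✓ → 243
order_id=503: ✓ → 304
order_id=504: ✓ → 261
order_id=505: ✓ → 237
order_id=506: ✓ → 426
order_id=507: ✓ → 373
order_id=508: ✓ → 113
order_id=509: ✓ → 213
order_id=510: ✓ → 187
returned_sum = 243 + 304 + 261 + 237 + 426 + 373 + 113 + 213 + 187 = 2357

2357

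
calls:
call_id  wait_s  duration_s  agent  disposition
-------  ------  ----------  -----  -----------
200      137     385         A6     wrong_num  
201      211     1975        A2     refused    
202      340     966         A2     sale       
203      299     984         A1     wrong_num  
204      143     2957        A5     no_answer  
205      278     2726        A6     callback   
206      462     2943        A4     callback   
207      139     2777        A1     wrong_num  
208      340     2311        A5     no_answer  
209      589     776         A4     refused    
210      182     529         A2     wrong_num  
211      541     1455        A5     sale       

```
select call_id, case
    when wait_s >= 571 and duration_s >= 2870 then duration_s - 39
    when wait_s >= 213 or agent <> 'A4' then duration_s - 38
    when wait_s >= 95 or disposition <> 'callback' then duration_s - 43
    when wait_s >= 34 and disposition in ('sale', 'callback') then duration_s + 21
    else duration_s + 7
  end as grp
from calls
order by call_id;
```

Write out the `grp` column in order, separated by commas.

call_id=200: wait_s >= 213 or agent <> 'A4' → 347
call_id=201: wait_s >= 213 or agent <> 'A4' → 1937
call_id=202: wait_s >= 213 or agent <> 'A4' → 928
call_id=203: wait_s >= 213 or agent <> 'A4' → 946
call_id=204: wait_s >= 213 or agent <> 'A4' → 2919
call_id=205: wait_s >= 213 or agent <> 'A4' → 2688
call_id=206: wait_s >= 213 or agent <> 'A4' → 2905
call_id=207: wait_s >= 213 or agent <> 'A4' → 2739
call_id=208: wait_s >= 213 or agent <> 'A4' → 2273
call_id=209: wait_s >= 213 or agent <> 'A4' → 738
call_id=210: wait_s >= 213 or agent <> 'A4' → 491
call_id=211: wait_s >= 213 or agent <> 'A4' → 1417

347, 1937, 928, 946, 2919, 2688, 2905, 2739, 2273, 738, 491, 1417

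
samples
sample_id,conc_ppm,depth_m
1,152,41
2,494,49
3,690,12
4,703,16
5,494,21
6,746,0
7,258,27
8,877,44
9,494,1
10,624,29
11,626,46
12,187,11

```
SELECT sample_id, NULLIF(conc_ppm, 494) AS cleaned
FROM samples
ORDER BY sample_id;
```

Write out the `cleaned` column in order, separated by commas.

sample_id=1: conc_ppm=152 vs 494: differ → 152
sample_id=2: conc_ppm=494 vs 494: equal → NULL
sample_id=3: conc_ppm=690 vs 494: differ → 690
sample_id=4: conc_ppm=703 vs 494: differ → 703
sample_id=5: conc_ppm=494 vs 494: equal → NULL
sample_id=6: conc_ppm=746 vs 494: differ → 746
sample_id=7: conc_ppm=258 vs 494: differ → 258
sample_id=8: conc_ppm=877 vs 494: differ → 877
sample_id=9: conc_ppm=494 vs 494: equal → NULL
sample_id=10: conc_ppm=624 vs 494: differ → 624
sample_id=11: conc_ppm=626 vs 494: differ → 626
sample_id=12: conc_ppm=187 vs 494: differ → 187

152, NULL, 690, 703, NULL, 746, 258, 877, NULL, 624, 626, 187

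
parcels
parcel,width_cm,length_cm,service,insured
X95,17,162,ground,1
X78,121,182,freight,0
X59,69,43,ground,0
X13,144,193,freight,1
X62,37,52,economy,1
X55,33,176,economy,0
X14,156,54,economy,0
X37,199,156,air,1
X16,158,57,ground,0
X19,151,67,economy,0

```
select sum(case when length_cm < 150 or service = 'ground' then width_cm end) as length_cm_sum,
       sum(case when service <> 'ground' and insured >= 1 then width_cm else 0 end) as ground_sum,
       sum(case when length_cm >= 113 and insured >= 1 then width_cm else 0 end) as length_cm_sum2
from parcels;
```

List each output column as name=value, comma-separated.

length_cm_sum=588, ground_sum=380, length_cm_sum2=360

[length_cm_sum: length_cm < 150 or service = 'ground']
parcel=X95: ✓ → 17
parcel=X78: ✗
parcel=X59: ✓ → 69
parcel=X13: ✗
parcel=X62: ✓ → 37
parcel=X55: ✗
parcel=X14: ✓ → 156
parcel=X37: ✗
parcel=X16: ✓ → 158
parcel=X19: ✓ → 151
length_cm_sum = 17 + 69 + 37 + 156 + 158 + 151 = 588
—
[ground_sum: service <> 'ground' and insured >= 1]
parcel=X95: ✗
parcel=X78: ✗
parcel=X59: ✗
parcel=X13: ✓ → 144
parcel=X62: ✓ → 37
parcel=X55: ✗
parcel=X14: ✗
parcel=X37: ✓ → 199
parcel=X16: ✗
parcel=X19: ✗
ground_sum = 144 + 37 + 199 = 380
—
[length_cm_sum2: length_cm >= 113 and insured >= 1]
parcel=X95: ✓ → 17
parcel=X78: ✗
parcel=X59: ✗
parcel=X13: ✓ → 144
parcel=X62: ✗
parcel=X55: ✗
parcel=X14: ✗
parcel=X37: ✓ → 199
parcel=X16: ✗
parcel=X19: ✗
length_cm_sum2 = 17 + 144 + 199 = 360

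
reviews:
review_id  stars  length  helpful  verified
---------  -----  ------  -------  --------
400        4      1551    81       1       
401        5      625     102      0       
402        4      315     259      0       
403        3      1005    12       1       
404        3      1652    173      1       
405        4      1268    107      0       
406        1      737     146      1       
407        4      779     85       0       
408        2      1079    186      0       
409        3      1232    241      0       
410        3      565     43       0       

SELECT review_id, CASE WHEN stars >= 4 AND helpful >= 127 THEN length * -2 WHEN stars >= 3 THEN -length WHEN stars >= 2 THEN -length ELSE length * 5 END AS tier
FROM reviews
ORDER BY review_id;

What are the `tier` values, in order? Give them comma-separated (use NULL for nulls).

-1551, -625, -630, -1005, -1652, -1268, 3685, -779, -1079, -1232, -565

review_id=400: stars >= 3 → -1551
review_id=401: stars >= 3 → -625
review_id=402: stars >= 4 AND helpful >= 127 → -630
review_id=403: stars >= 3 → -1005
review_id=404: stars >= 3 → -1652
review_id=405: stars >= 3 → -1268
review_id=406: ELSE → 3685
review_id=407: stars >= 3 → -779
review_id=408: stars >= 2 → -1079
review_id=409: stars >= 3 → -1232
review_id=410: stars >= 3 → -565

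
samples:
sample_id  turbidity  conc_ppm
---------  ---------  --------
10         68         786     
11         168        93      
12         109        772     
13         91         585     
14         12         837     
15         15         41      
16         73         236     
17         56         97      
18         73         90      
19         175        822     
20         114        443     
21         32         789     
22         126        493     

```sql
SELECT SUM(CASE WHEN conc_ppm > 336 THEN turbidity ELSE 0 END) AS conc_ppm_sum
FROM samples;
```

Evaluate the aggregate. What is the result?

727

sample_id=10: ✓ → 68
sample_id=11: ✗
sample_id=12: ✓ → 109
sample_id=13: ✓ → 91
sample_id=14: ✓ → 12
sample_id=15: ✗
sample_id=16: ✗
sample_id=17: ✗
sample_id=18: ✗
sample_id=19: ✓ → 175
sample_id=20: ✓ → 114
sample_id=21: ✓ → 32
sample_id=22: ✓ → 126
conc_ppm_sum = 68 + 109 + 91 + 12 + 175 + 114 + 32 + 126 = 727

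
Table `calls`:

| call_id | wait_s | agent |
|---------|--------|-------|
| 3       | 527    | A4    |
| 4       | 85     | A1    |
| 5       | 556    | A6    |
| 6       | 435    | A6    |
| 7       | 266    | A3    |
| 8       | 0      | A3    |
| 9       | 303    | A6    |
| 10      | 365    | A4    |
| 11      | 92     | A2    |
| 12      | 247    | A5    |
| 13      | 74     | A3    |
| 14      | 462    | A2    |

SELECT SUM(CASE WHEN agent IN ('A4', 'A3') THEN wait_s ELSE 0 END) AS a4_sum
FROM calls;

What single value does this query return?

1232

call_id=3: ✓ → 527
call_id=4: ✗
call_id=5: ✗
call_id=6: ✗
call_id=7: ✓ → 266
call_id=8: ✓ → 0
call_id=9: ✗
call_id=10: ✓ → 365
call_id=11: ✗
call_id=12: ✗
call_id=13: ✓ → 74
call_id=14: ✗
a4_sum = 527 + 266 + 365 + 74 = 1232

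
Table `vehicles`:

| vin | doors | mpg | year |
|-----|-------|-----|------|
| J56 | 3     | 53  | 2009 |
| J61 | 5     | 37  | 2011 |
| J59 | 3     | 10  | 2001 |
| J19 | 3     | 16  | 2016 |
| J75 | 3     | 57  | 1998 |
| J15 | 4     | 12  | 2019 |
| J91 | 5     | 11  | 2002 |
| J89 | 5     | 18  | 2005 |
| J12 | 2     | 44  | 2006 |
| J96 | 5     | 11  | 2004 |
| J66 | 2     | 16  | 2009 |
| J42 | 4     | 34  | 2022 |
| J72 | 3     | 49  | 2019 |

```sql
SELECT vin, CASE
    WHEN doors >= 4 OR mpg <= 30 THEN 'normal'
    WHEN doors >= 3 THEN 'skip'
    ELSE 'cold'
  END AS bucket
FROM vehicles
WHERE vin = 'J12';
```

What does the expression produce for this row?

cold

vin = J12: doors=2, mpg=44, year=2006.
doors >= 4 OR mpg <= 30 → false
doors >= 3 → false
No prior WHEN matched → ELSE → cold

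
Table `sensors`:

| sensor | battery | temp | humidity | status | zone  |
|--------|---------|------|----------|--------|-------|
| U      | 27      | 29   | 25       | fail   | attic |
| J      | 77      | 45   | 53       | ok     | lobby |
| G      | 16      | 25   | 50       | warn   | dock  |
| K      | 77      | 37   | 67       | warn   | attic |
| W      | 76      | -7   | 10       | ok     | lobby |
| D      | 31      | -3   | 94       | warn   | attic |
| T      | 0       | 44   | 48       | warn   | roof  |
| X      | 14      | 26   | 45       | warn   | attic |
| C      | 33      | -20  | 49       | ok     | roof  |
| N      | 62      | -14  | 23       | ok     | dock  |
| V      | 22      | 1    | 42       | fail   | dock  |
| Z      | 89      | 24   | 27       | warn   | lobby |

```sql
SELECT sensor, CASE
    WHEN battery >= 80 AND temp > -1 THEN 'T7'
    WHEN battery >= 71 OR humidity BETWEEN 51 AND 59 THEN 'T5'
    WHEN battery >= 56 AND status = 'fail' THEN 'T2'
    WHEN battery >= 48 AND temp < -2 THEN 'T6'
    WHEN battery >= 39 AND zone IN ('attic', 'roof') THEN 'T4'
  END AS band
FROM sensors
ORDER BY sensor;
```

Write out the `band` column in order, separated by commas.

NULL, NULL, NULL, T5, T5, T6, NULL, NULL, NULL, T5, NULL, T7

sensor=C: (no match → NULL) → NULL
sensor=D: (no match → NULL) → NULL
sensor=G: (no match → NULL) → NULL
sensor=J: battery >= 71 OR humidity BETWEEN 51 AND 59 → T5
sensor=K: battery >= 71 OR humidity BETWEEN 51 AND 59 → T5
sensor=N: battery >= 48 AND temp < -2 → T6
sensor=T: (no match → NULL) → NULL
sensor=U: (no match → NULL) → NULL
sensor=V: (no match → NULL) → NULL
sensor=W: battery >= 71 OR humidity BETWEEN 51 AND 59 → T5
sensor=X: (no match → NULL) → NULL
sensor=Z: battery >= 80 AND temp > -1 → T7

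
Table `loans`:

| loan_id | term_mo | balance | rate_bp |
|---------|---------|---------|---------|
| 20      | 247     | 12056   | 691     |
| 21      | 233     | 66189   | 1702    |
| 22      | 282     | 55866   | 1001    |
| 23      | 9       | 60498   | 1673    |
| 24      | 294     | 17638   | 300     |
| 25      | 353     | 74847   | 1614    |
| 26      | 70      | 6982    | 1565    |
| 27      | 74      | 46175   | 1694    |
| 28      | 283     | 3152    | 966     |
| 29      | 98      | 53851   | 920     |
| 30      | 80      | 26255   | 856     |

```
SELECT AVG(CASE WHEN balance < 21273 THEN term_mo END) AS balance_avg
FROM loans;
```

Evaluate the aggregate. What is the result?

223.5

loan_id=20: ✓ → 247
loan_id=21: ✗
loan_id=22: ✗
loan_id=23: ✗
loan_id=24: ✓ → 294
loan_id=25: ✗
loan_id=26: ✓ → 70
loan_id=27: ✗
loan_id=28: ✓ → 283
loan_id=29: ✗
loan_id=30: ✗
balance_avg = (247 + 294 + 70 + 283) / 4 = 223.5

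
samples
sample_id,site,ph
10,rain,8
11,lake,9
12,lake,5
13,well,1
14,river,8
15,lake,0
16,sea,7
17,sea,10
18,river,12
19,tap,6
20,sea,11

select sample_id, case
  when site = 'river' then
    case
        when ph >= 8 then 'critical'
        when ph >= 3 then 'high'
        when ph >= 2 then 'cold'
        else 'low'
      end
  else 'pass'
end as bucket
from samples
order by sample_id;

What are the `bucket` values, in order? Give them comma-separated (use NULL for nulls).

sample_id=10: site='rain' → outer ELSE → pass
sample_id=11: site='lake' → outer ELSE → pass
sample_id=12: site='lake' → outer ELSE → pass
sample_id=13: site='well' → outer ELSE → pass
sample_id=14: site='river' → inner[ph >= 8] → critical
sample_id=15: site='lake' → outer ELSE → pass
sample_id=16: site='sea' → outer ELSE → pass
sample_id=17: site='sea' → outer ELSE → pass
sample_id=18: site='river' → inner[ph >= 8] → critical
sample_id=19: site='tap' → outer ELSE → pass
sample_id=20: site='sea' → outer ELSE → pass

pass, pass, pass, pass, critical, pass, pass, pass, critical, pass, pass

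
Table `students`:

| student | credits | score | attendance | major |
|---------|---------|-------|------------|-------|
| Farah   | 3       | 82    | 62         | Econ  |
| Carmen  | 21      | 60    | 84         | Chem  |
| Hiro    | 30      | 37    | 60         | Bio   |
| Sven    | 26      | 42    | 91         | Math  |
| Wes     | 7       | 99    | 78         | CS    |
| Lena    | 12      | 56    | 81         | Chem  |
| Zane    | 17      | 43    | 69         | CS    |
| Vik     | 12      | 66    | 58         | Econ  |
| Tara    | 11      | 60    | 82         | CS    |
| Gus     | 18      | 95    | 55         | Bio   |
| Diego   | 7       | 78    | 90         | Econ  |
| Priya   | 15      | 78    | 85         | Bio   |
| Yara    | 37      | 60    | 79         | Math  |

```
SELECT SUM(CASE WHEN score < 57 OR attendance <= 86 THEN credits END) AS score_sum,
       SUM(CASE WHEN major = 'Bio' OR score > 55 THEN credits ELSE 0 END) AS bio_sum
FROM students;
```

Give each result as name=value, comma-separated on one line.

[score_sum: score < 57 OR attendance <= 86]
student=Farah: ✓ → 3
student=Carmen: ✓ → 21
student=Hiro: ✓ → 30
student=Sven: ✓ → 26
student=Wes: ✓ → 7
student=Lena: ✓ → 12
student=Zane: ✓ → 17
student=Vik: ✓ → 12
student=Tara: ✓ → 11
student=Gus: ✓ → 18
student=Diego: ✗
student=Priya: ✓ → 15
student=Yara: ✓ → 37
score_sum = 3 + 21 + 30 + 26 + 7 + 12 + 17 + 12 + 11 + 18 + 15 + 37 = 209
—
[bio_sum: major = 'Bio' OR score > 55]
student=Farah: ✓ → 3
student=Carmen: ✓ → 21
student=Hiro: ✓ → 30
student=Sven: ✗
student=Wes: ✓ → 7
student=Lena: ✓ → 12
student=Zane: ✗
student=Vik: ✓ → 12
student=Tara: ✓ → 11
student=Gus: ✓ → 18
student=Diego: ✓ → 7
student=Priya: ✓ → 15
student=Yara: ✓ → 37
bio_sum = 3 + 21 + 30 + 7 + 12 + 12 + 11 + 18 + 7 + 15 + 37 = 173

score_sum=209, bio_sum=173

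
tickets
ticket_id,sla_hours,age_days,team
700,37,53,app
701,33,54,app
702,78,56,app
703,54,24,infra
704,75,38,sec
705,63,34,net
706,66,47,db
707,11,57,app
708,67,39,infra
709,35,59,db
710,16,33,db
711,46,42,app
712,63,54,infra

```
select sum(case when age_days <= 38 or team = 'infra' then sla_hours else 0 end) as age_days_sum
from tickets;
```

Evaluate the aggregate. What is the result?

338

ticket_id=700: ✗
ticket_id=701: ✗
ticket_id=702: ✗
ticket_id=703: ✓ → 54
ticket_id=704: ✓ → 75
ticket_id=705: ✓ → 63
ticket_id=706: ✗
ticket_id=707: ✗
ticket_id=708: ✓ → 67
ticket_id=709: ✗
ticket_id=710: ✓ → 16
ticket_id=711: ✗
ticket_id=712: ✓ → 63
age_days_sum = 54 + 75 + 63 + 67 + 16 + 63 = 338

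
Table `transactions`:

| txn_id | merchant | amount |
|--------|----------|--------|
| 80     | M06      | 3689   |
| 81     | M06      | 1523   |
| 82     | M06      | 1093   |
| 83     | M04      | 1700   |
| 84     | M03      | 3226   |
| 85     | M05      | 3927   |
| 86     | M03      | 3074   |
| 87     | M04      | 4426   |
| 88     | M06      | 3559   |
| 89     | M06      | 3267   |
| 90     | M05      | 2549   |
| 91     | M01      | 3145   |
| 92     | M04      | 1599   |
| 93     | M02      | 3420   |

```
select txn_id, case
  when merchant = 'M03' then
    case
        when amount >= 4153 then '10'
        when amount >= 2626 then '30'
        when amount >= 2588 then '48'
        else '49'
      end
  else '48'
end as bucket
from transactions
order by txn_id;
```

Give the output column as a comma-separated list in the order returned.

48, 48, 48, 48, 30, 48, 30, 48, 48, 48, 48, 48, 48, 48

txn_id=80: merchant='M06' → outer ELSE → 48
txn_id=81: merchant='M06' → outer ELSE → 48
txn_id=82: merchant='M06' → outer ELSE → 48
txn_id=83: merchant='M04' → outer ELSE → 48
txn_id=84: merchant='M03' → inner[amount >= 2626] → 30
txn_id=85: merchant='M05' → outer ELSE → 48
txn_id=86: merchant='M03' → inner[amount >= 2626] → 30
txn_id=87: merchant='M04' → outer ELSE → 48
txn_id=88: merchant='M06' → outer ELSE → 48
txn_id=89: merchant='M06' → outer ELSE → 48
txn_id=90: merchant='M05' → outer ELSE → 48
txn_id=91: merchant='M01' → outer ELSE → 48
txn_id=92: merchant='M04' → outer ELSE → 48
txn_id=93: merchant='M02' → outer ELSE → 48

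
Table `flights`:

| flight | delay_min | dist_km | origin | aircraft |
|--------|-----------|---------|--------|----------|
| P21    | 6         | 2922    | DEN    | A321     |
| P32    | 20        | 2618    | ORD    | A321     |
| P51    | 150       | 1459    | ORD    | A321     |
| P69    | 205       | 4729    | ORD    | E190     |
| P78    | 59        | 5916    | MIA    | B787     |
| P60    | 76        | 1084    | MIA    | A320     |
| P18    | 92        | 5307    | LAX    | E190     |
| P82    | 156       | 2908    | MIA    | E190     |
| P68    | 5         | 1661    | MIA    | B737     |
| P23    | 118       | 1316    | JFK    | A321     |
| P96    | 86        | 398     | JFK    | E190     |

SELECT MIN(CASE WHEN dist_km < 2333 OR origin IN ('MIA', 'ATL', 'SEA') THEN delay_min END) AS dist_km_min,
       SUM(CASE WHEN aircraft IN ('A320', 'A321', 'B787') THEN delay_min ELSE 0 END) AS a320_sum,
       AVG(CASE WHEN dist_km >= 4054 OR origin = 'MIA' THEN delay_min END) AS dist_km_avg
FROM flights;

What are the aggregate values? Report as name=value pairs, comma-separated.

[dist_km_min: dist_km < 2333 OR origin IN ('MIA', 'ATL', 'SEA')]
flight=P21: ✗
flight=P32: ✗
flight=P51: ✓ → 150
flight=P69: ✗
flight=P78: ✓ → 59
flight=P60: ✓ → 76
flight=P18: ✗
flight=P82: ✓ → 156
flight=P68: ✓ → 5
flight=P23: ✓ → 118
flight=P96: ✓ → 86
dist_km_min = MIN(150, 59, 76, 156, 5, 118, 86) = 5
—
[a320_sum: aircraft IN ('A320', 'A321', 'B787')]
flight=P21: ✓ → 6
flight=P32: ✓ → 20
flight=P51: ✓ → 150
flight=P69: ✗
flight=P78: ✓ → 59
flight=P60: ✓ → 76
flight=P18: ✗
flight=P82: ✗
flight=P68: ✗
flight=P23: ✓ → 118
flight=P96: ✗
a320_sum = 6 + 20 + 150 + 59 + 76 + 118 = 429
—
[dist_km_avg: dist_km >= 4054 OR origin = 'MIA']
flight=P21: ✗
flight=P32: ✗
flight=P51: ✗
flight=P69: ✓ → 205
flight=P78: ✓ → 59
flight=P60: ✓ → 76
flight=P18: ✓ → 92
flight=P82: ✓ → 156
flight=P68: ✓ → 5
flight=P23: ✗
flight=P96: ✗
dist_km_avg = (205 + 59 + 76 + 92 + 156 + 5) / 6 = 98.8333333333

dist_km_min=5, a320_sum=429, dist_km_avg=98.8333333333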